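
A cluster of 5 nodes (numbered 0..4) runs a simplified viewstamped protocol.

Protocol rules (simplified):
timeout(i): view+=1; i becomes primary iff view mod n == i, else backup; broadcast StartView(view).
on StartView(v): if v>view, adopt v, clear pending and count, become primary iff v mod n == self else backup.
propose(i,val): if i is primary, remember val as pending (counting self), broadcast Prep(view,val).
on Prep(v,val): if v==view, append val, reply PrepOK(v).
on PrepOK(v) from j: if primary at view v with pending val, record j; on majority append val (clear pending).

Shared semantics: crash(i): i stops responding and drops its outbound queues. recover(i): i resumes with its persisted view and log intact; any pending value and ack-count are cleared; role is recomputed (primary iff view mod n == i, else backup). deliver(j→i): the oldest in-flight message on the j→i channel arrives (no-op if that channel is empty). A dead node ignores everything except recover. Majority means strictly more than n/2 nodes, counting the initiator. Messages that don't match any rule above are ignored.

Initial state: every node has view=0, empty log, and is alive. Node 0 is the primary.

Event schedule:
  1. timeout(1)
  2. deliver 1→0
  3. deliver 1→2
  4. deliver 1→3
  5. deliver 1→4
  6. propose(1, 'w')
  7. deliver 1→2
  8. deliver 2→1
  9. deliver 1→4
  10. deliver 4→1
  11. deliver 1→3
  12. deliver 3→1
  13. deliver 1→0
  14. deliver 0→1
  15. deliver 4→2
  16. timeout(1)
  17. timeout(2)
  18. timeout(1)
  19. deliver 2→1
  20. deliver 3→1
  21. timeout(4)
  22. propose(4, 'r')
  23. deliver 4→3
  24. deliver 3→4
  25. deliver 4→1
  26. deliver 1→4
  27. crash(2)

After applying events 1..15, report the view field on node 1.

1

step 1 timeout(1): 1={prim,v=1,log=-}
step 2 deliver 1→0: 0={back,v=1,log=-}
step 3 deliver 1→2: 2={back,v=1,log=-}
step 4 deliver 1→3: 3={back,v=1,log=-}
step 5 deliver 1→4: 4={back,v=1,log=-}
step 6 propose(1,'w'): —
step 7 deliver 1→2: 2={back,v=1,log=w}
step 8 deliver 2→1: —
step 9 deliver 1→4: 4={back,v=1,log=w}
step 10 deliver 4→1: 1={prim,v=1,log=w}
step 11 deliver 1→3: 3={back,v=1,log=w}
step 12 deliver 3→1: —
step 13 deliver 1→0: 0={back,v=1,log=w}
step 14 deliver 0→1: —
step 15 deliver 4→2: —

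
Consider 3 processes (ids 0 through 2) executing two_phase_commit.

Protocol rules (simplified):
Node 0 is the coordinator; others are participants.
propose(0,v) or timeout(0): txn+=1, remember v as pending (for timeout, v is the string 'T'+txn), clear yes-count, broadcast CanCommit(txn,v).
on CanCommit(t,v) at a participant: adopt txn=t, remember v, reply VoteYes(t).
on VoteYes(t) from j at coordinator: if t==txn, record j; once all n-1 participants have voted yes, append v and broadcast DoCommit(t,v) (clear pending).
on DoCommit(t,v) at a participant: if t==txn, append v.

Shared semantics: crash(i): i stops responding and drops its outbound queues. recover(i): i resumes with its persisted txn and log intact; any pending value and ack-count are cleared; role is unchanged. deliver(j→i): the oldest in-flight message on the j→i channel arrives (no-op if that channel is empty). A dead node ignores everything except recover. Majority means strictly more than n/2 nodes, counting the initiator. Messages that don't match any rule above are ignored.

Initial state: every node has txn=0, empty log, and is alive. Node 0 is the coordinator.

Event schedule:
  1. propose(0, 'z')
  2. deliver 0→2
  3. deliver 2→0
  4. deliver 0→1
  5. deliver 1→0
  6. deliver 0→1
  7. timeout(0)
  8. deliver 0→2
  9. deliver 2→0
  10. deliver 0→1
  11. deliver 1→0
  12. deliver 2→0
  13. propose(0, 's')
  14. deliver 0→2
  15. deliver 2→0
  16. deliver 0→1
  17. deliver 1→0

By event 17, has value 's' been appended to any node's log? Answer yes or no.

step 1 propose(0,'z'): 0={coor,t=1,log=-}
step 2 deliver 0→2: 2={part,t=1,log=-}
step 3 deliver 2→0: —
step 4 deliver 0→1: 1={part,t=1,log=-}
step 5 deliver 1→0: 0={coor,t=1,log=z}
step 6 deliver 0→1: 1={part,t=1,log=z}
step 7 timeout(0): 0={coor,t=2,log=z}
step 8 deliver 0→2: 2={part,t=1,log=z}
step 9 deliver 2→0: —
step 10 deliver 0→1: 1={part,t=2,log=z}
step 11 deliver 1→0: —
step 12 deliver 2→0: —
step 13 propose(0,'s'): 0={coor,t=3,log=z}
step 14 deliver 0→2: 2={part,t=2,log=z}
step 15 deliver 2→0: —
step 16 deliver 0→1: 1={part,t=3,log=z}
step 17 deliver 1→0: —

no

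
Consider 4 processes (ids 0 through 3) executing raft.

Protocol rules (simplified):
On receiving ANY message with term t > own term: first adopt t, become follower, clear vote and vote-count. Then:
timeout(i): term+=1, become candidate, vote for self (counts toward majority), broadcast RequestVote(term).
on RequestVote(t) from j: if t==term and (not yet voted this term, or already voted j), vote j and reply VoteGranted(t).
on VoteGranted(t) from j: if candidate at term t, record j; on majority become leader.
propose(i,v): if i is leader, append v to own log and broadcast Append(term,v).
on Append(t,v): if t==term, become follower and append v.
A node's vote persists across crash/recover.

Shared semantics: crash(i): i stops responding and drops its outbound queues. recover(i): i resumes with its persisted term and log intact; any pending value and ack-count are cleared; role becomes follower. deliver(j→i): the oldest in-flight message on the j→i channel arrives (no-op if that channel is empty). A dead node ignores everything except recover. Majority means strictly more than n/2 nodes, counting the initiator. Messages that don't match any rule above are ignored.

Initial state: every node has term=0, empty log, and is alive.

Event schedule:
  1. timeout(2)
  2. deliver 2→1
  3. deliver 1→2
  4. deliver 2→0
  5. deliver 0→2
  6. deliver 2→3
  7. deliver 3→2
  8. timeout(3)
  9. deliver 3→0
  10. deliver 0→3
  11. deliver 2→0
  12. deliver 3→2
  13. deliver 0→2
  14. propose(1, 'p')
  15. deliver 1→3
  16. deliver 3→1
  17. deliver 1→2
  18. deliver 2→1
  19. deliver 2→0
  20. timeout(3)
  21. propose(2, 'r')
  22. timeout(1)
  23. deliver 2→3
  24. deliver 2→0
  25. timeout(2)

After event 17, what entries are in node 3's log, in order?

empty

after 1 — timeout(2): n2:cand/t1/[-]
after 2 — deliver 2→1: n1:foll/t1/[-]
after 3 — deliver 1→2: ·
after 4 — deliver 2→0: n0:foll/t1/[-]
after 5 — deliver 0→2: n2:lead/t1/[-]
after 6 — deliver 2→3: n3:foll/t1/[-]
after 7 — deliver 3→2: ·
after 8 — timeout(3): n3:cand/t2/[-]
after 9 — deliver 3→0: n0:foll/t2/[-]
after 10 — deliver 0→3: ·
after 11 — deliver 2→0: ·
after 12 — deliver 3→2: n2:foll/t2/[-]
after 13 — deliver 0→2: ·
after 14 — propose(1,'p'): ·
after 15 — deliver 1→3: ·
after 16 — deliver 3→1: n1:foll/t2/[-]
after 17 — deliver 1→2: ·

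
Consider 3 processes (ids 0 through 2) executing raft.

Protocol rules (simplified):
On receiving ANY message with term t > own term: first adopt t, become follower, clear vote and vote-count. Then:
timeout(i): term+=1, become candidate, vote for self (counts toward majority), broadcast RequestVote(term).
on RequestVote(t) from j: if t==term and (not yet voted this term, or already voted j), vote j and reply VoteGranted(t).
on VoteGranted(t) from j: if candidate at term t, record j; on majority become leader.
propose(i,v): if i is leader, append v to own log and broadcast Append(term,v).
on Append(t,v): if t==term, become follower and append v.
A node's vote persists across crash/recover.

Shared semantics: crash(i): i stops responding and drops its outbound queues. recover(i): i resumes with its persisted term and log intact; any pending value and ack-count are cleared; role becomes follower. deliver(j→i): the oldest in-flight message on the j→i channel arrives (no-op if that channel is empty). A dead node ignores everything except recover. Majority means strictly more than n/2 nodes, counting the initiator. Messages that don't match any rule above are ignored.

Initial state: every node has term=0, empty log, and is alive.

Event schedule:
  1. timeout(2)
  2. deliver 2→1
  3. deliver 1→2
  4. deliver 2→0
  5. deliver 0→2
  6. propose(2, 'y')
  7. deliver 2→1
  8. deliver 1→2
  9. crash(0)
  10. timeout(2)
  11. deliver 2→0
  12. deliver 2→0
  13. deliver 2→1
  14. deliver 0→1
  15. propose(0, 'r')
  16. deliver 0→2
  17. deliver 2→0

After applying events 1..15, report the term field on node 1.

after 1 — timeout(2): n2:cand/t1/[-]
after 2 — deliver 2→1: n1:foll/t1/[-]
after 3 — deliver 1→2: n2:lead/t1/[-]
after 4 — deliver 2→0: n0:foll/t1/[-]
after 5 — deliver 0→2: ·
after 6 — propose(2,'y'): n2:lead/t1/[y]
after 7 — deliver 2→1: n1:foll/t1/[y]
after 8 — deliver 1→2: ·
after 9 — crash(0): n0:✗foll/t1/[-]
after 10 — timeout(2): n2:cand/t2/[y]
after 11 — deliver 2→0: ·
after 12 — deliver 2→0: ·
after 13 — deliver 2→1: n1:foll/t2/[y]
after 14 — deliver 0→1: ·
after 15 — propose(0,'r'): ·

2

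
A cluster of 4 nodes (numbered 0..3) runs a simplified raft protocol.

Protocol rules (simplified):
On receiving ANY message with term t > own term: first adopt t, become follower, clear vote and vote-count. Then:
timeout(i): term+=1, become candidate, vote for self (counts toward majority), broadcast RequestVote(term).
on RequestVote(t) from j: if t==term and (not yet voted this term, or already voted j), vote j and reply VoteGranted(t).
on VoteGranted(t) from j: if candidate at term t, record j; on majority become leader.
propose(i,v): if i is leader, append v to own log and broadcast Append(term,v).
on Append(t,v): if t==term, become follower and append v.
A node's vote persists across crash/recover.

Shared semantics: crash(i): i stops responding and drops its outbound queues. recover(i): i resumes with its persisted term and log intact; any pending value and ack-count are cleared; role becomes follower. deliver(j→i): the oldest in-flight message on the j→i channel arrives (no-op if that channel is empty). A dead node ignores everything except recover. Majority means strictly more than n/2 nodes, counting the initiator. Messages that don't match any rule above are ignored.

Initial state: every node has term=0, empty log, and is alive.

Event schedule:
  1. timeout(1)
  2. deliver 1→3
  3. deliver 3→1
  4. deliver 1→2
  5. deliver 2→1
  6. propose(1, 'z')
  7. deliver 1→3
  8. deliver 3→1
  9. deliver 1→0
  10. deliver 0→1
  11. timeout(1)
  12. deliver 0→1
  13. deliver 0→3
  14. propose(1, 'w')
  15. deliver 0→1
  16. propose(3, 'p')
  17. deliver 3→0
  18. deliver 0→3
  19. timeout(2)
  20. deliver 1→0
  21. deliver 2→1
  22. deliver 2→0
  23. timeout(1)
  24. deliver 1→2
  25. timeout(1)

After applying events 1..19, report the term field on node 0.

1. timeout(1):  <1:cand t1 ->
2. deliver 1→3:  <3:foll t1 ->
3. deliver 3→1:  nop
4. deliver 1→2:  <2:foll t1 ->
5. deliver 2→1:  <1:lead t1 ->
6. propose(1,'z'):  <1:lead t1 z>
7. deliver 1→3:  <3:foll t1 z>
8. deliver 3→1:  nop
9. deliver 1→0:  <0:foll t1 ->
10. deliver 0→1:  nop
11. timeout(1):  <1:cand t2 z>
12. deliver 0→1:  nop
13. deliver 0→3:  nop
14. propose(1,'w'):  nop
15. deliver 0→1:  nop
16. propose(3,'p'):  nop
17. deliver 3→0:  nop
18. deliver 0→3:  nop
19. timeout(2):  <2:cand t2 ->

1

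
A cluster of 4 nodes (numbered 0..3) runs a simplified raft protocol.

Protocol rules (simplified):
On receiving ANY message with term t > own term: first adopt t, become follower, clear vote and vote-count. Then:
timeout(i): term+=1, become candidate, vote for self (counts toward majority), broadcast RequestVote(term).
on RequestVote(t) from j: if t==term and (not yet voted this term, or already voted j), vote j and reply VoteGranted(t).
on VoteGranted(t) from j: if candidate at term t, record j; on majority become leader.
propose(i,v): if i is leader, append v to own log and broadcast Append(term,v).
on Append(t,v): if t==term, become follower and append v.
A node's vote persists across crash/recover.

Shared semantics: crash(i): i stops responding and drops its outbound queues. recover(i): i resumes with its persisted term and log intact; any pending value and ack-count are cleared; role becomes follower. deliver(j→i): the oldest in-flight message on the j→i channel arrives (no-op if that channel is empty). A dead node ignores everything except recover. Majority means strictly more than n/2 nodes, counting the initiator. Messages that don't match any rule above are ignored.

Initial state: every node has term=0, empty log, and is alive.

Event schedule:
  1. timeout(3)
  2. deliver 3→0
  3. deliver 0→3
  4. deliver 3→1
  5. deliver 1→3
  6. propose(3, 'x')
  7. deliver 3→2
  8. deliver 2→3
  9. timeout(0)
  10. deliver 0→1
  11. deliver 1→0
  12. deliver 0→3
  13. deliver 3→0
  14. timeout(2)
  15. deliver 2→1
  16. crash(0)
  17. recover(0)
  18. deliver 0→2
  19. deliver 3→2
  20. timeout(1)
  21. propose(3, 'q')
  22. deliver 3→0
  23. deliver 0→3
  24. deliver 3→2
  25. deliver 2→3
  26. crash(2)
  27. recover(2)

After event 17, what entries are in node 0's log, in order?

empty

[1] timeout(3) → N3(cand t1 [-])
[2] deliver 3→0 → N0(foll t1 [-])
[3] deliver 0→3 → ∅
[4] deliver 3→1 → N1(foll t1 [-])
[5] deliver 1→3 → N3(lead t1 [-])
[6] propose(3,'x') → N3(lead t1 [x])
[7] deliver 3→2 → N2(foll t1 [-])
[8] deliver 2→3 → ∅
[9] timeout(0) → N0(cand t2 [-])
[10] deliver 0→1 → N1(foll t2 [-])
[11] deliver 1→0 → ∅
[12] deliver 0→3 → N3(foll t2 [x])
[13] deliver 3→0 → ∅
[14] timeout(2) → N2(cand t2 [-])
[15] deliver 2→1 → ∅
[16] crash(0) → N0(✗cand t2 [-])
[17] recover(0) → N0(foll t2 [-])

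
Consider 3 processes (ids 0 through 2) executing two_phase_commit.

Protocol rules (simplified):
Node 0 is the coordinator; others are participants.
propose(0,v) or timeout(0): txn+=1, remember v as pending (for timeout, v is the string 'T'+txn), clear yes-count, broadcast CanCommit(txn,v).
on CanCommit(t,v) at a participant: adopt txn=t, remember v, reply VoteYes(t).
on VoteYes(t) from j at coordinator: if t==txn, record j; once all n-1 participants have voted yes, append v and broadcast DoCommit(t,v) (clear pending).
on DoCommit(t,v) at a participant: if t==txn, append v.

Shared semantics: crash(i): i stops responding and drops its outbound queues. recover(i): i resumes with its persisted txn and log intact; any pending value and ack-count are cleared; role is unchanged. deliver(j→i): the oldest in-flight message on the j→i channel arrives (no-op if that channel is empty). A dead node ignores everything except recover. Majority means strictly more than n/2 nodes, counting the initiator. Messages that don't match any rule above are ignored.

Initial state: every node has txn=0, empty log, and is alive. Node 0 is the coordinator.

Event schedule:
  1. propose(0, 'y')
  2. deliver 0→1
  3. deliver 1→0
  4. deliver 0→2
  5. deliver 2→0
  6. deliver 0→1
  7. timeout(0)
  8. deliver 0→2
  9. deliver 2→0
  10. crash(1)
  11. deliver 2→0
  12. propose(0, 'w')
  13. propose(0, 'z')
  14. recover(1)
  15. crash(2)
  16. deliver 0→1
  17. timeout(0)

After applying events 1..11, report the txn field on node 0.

e1 propose(0,'y'): 0[coor,t=1,-]
e2 deliver 0→1: 1[part,t=1,-]
e3 deliver 1→0: ·
e4 deliver 0→2: 2[part,t=1,-]
e5 deliver 2→0: 0[coor,t=1,y]
e6 deliver 0→1: 1[part,t=1,y]
e7 timeout(0): 0[coor,t=2,y]
e8 deliver 0→2: 2[part,t=1,y]
e9 deliver 2→0: ·
e10 crash(1): 1[✗part,t=1,y]
e11 deliver 2→0: ·

2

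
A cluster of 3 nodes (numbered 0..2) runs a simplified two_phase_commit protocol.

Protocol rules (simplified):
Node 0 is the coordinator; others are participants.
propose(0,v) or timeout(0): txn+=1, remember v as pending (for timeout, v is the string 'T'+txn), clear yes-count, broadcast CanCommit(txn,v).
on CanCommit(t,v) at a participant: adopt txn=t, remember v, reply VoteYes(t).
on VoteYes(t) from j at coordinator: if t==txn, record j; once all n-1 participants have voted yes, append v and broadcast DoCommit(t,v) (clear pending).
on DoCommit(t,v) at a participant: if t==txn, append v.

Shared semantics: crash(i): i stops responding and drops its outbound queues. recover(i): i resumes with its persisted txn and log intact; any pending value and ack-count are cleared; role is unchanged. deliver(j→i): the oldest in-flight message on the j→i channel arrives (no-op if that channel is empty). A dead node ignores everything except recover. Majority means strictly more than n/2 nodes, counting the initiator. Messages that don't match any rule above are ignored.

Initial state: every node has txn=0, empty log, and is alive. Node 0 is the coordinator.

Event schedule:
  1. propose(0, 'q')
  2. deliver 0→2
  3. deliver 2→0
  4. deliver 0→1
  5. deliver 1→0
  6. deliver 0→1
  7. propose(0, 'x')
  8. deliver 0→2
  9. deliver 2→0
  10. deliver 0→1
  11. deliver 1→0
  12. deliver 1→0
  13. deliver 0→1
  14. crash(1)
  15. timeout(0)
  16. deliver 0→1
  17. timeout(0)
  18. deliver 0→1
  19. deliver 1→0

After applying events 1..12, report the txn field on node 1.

1. propose(0,'q'):  <0:coor t1 ->
2. deliver 0→2:  <2:part t1 ->
3. deliver 2→0:  nop
4. deliver 0→1:  <1:part t1 ->
5. deliver 1→0:  <0:coor t1 q>
6. deliver 0→1:  <1:part t1 q>
7. propose(0,'x'):  <0:coor t2 q>
8. deliver 0→2:  <2:part t1 q>
9. deliver 2→0:  nop
10. deliver 0→1:  <1:part t2 q>
11. deliver 1→0:  nop
12. deliver 1→0:  nop

2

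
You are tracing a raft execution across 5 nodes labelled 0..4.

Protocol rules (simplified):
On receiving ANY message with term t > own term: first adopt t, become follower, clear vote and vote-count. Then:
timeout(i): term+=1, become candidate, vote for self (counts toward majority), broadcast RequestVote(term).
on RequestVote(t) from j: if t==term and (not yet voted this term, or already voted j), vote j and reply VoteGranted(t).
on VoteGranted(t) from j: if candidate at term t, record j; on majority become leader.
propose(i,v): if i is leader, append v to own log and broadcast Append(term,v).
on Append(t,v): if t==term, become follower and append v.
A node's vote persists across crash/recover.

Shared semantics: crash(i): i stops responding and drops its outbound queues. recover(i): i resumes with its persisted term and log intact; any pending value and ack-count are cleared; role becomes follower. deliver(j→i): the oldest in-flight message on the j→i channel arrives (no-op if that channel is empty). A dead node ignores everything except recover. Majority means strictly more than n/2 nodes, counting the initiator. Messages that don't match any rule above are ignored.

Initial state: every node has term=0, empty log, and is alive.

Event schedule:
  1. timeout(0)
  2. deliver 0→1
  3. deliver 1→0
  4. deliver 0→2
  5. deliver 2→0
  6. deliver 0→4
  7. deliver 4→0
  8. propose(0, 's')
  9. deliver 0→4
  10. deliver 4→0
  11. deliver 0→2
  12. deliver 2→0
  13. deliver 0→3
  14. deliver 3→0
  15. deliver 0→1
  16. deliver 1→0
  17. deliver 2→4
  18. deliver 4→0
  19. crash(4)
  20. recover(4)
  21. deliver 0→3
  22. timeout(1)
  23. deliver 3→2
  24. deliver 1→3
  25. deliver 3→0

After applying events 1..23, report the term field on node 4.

1

step 1 timeout(0): 0={cand,t=1,log=-}
step 2 deliver 0→1: 1={foll,t=1,log=-}
step 3 deliver 1→0: —
step 4 deliver 0→2: 2={foll,t=1,log=-}
step 5 deliver 2→0: 0={lead,t=1,log=-}
step 6 deliver 0→4: 4={foll,t=1,log=-}
step 7 deliver 4→0: —
step 8 propose(0,'s'): 0={lead,t=1,log=s}
step 9 deliver 0→4: 4={foll,t=1,log=s}
step 10 deliver 4→0: —
step 11 deliver 0→2: 2={foll,t=1,log=s}
step 12 deliver 2→0: —
step 13 deliver 0→3: 3={foll,t=1,log=-}
step 14 deliver 3→0: —
step 15 deliver 0→1: 1={foll,t=1,log=s}
step 16 deliver 1→0: —
step 17 deliver 2→4: —
step 18 deliver 4→0: —
step 19 crash(4): 4={✗foll,t=1,log=s}
step 20 recover(4): 4={foll,t=1,log=s}
step 21 deliver 0→3: 3={foll,t=1,log=s}
step 22 timeout(1): 1={cand,t=2,log=s}
step 23 deliver 3→2: —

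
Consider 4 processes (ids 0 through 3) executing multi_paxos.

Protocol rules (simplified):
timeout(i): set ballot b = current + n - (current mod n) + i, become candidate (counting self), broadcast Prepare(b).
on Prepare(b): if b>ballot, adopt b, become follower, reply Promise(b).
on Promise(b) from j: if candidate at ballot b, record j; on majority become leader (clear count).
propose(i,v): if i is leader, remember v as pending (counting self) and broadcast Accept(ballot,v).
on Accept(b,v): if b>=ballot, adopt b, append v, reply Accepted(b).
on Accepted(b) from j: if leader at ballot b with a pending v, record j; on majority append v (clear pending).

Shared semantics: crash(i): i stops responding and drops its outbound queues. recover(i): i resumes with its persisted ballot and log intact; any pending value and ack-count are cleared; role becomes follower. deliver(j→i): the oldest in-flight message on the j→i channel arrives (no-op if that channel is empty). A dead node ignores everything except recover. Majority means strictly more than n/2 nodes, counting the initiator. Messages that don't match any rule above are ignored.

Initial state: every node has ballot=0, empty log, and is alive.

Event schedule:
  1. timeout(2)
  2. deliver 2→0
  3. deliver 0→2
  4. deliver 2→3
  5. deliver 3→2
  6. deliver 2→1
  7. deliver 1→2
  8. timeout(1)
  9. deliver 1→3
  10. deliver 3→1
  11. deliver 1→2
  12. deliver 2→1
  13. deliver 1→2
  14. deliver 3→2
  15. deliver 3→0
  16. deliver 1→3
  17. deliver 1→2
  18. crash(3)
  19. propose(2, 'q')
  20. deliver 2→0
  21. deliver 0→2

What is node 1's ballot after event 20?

9

step 1 timeout(2): 2={cand,b=6,log=-}
step 2 deliver 2→0: 0={foll,b=6,log=-}
step 3 deliver 0→2: —
step 4 deliver 2→3: 3={foll,b=6,log=-}
step 5 deliver 3→2: 2={lead,b=6,log=-}
step 6 deliver 2→1: 1={foll,b=6,log=-}
step 7 deliver 1→2: —
step 8 timeout(1): 1={cand,b=9,log=-}
step 9 deliver 1→3: 3={foll,b=9,log=-}
step 10 deliver 3→1: —
step 11 deliver 1→2: 2={foll,b=9,log=-}
step 12 deliver 2→1: 1={lead,b=9,log=-}
step 13 deliver 1→2: —
step 14 deliver 3→2: —
step 15 deliver 3→0: —
step 16 deliver 1→3: —
step 17 deliver 1→2: —
step 18 crash(3): 3={✗foll,b=9,log=-}
step 19 propose(2,'q'): —
step 20 deliver 2→0: —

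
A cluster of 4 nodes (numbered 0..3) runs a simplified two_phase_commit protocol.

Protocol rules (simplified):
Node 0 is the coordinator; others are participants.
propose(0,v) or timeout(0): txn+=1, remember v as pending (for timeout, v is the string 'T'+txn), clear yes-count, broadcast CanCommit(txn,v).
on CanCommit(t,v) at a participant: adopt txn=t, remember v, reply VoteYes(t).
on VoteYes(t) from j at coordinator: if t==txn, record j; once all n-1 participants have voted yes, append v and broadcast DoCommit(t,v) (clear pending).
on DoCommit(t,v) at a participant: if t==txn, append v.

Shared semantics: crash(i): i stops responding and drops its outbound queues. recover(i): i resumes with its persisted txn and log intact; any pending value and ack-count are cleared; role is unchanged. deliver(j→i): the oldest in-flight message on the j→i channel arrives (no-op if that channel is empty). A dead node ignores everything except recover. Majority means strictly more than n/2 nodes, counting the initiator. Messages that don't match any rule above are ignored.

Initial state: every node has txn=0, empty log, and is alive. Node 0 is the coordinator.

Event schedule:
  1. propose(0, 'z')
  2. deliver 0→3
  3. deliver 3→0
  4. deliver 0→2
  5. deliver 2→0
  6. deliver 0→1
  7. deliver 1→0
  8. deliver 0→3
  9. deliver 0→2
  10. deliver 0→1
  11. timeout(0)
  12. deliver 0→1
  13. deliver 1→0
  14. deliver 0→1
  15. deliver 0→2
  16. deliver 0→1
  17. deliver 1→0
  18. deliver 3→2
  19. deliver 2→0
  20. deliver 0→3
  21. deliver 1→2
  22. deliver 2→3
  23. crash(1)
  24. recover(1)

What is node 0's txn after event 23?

e1 propose(0,'z'): 0[coor,t=1,-]
e2 deliver 0→3: 3[part,t=1,-]
e3 deliver 3→0: ·
e4 deliver 0→2: 2[part,t=1,-]
e5 deliver 2→0: ·
e6 deliver 0→1: 1[part,t=1,-]
e7 deliver 1→0: 0[coor,t=1,z]
e8 deliver 0→3: 3[part,t=1,z]
e9 deliver 0→2: 2[part,t=1,z]
e10 deliver 0→1: 1[part,t=1,z]
e11 timeout(0): 0[coor,t=2,z]
e12 deliver 0→1: 1[part,t=2,z]
e13 deliver 1→0: ·
e14 deliver 0→1: ·
e15 deliver 0→2: 2[part,t=2,z]
e16 deliver 0→1: ·
e17 deliver 1→0: ·
e18 deliver 3→2: ·
e19 deliver 2→0: ·
e20 deliver 0→3: 3[part,t=2,z]
e21 deliver 1→2: ·
e22 deliver 2→3: ·
e23 crash(1): 1[✗part,t=2,z]

2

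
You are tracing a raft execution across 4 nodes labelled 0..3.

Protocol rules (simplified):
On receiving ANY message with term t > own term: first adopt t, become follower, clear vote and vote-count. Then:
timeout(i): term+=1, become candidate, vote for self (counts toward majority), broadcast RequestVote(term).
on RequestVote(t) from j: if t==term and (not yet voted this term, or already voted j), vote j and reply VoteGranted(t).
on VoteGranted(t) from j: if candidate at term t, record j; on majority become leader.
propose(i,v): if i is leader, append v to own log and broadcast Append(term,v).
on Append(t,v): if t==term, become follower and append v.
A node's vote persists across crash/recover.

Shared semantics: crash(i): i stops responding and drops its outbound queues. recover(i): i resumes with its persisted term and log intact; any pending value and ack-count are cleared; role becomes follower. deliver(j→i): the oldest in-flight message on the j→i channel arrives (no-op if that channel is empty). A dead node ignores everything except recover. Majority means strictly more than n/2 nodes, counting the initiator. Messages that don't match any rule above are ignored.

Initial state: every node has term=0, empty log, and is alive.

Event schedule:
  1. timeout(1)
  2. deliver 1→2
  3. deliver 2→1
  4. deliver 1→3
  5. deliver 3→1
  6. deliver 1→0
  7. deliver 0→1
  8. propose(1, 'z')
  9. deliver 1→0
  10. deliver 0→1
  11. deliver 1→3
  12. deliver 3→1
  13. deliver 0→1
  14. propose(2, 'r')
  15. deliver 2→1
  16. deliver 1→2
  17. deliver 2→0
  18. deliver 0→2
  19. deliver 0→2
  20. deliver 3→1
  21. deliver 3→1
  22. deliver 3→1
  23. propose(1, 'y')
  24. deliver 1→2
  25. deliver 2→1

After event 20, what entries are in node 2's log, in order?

z

e1 timeout(1): 1[cand,t=1,-]
e2 deliver 1→2: 2[foll,t=1,-]
e3 deliver 2→1: ·
e4 deliver 1→3: 3[foll,t=1,-]
e5 deliver 3→1: 1[lead,t=1,-]
e6 deliver 1→0: 0[foll,t=1,-]
e7 deliver 0→1: ·
e8 propose(1,'z'): 1[lead,t=1,z]
e9 deliver 1→0: 0[foll,t=1,z]
e10 deliver 0→1: ·
e11 deliver 1→3: 3[foll,t=1,z]
e12 deliver 3→1: ·
e13 deliver 0→1: ·
e14 propose(2,'r'): ·
e15 deliver 2→1: ·
e16 deliver 1→2: 2[foll,t=1,z]
e17 deliver 2→0: ·
e18 deliver 0→2: ·
e19 deliver 0→2: ·
e20 deliver 3→1: ·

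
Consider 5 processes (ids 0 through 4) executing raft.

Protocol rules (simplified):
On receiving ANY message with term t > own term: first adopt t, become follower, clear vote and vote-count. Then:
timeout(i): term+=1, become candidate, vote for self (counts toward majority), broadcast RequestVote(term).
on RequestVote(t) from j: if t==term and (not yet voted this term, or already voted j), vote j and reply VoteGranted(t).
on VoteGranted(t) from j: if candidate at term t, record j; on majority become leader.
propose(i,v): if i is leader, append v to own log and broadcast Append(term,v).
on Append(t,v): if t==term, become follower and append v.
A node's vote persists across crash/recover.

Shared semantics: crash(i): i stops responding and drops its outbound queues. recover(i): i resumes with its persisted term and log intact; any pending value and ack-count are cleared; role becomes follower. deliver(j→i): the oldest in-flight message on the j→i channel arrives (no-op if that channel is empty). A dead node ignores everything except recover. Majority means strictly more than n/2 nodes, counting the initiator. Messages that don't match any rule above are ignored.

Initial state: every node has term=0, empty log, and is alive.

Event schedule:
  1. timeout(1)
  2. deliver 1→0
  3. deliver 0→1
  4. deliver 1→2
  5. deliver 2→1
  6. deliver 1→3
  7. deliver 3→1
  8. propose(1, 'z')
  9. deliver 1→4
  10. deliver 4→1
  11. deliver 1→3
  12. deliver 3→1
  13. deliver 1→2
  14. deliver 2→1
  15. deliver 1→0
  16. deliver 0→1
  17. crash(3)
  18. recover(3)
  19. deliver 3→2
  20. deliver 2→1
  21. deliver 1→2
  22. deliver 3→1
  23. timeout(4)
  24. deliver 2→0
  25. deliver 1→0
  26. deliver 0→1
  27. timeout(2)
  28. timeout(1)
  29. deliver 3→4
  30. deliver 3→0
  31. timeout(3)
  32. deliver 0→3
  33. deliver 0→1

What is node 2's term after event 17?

1

[1] timeout(1) → N1(cand t1 [-])
[2] deliver 1→0 → N0(foll t1 [-])
[3] deliver 0→1 → ∅
[4] deliver 1→2 → N2(foll t1 [-])
[5] deliver 2→1 → N1(lead t1 [-])
[6] deliver 1→3 → N3(foll t1 [-])
[7] deliver 3→1 → ∅
[8] propose(1,'z') → N1(lead t1 [z])
[9] deliver 1→4 → N4(foll t1 [-])
[10] deliver 4→1 → ∅
[11] deliver 1→3 → N3(foll t1 [z])
[12] deliver 3→1 → ∅
[13] deliver 1→2 → N2(foll t1 [z])
[14] deliver 2→1 → ∅
[15] deliver 1→0 → N0(foll t1 [z])
[16] deliver 0→1 → ∅
[17] crash(3) → N3(✗foll t1 [z])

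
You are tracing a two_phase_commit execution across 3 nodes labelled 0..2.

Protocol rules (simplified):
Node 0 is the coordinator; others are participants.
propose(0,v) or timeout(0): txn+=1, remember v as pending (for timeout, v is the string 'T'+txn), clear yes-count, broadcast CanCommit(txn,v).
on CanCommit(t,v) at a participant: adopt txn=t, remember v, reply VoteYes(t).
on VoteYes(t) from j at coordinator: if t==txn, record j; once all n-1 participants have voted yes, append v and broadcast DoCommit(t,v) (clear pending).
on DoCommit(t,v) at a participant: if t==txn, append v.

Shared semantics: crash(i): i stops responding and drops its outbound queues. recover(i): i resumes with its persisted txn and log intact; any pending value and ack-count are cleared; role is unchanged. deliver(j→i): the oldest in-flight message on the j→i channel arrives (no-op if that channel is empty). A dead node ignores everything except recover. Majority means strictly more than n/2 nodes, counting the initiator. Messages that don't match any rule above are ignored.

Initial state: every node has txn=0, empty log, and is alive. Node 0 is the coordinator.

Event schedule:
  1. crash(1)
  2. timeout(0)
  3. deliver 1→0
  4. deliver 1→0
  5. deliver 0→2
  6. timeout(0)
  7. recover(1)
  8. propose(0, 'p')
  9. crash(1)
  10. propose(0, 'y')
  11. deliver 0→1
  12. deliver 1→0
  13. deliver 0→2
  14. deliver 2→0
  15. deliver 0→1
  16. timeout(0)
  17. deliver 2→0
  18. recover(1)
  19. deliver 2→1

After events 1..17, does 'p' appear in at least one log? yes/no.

e1 crash(1): 1[✗part,t=0,-]
e2 timeout(0): 0[coor,t=1,-]
e3 deliver 1→0: ·
e4 deliver 1→0: ·
e5 deliver 0→2: 2[part,t=1,-]
e6 timeout(0): 0[coor,t=2,-]
e7 recover(1): 1[part,t=0,-]
e8 propose(0,'p'): 0[coor,t=3,-]
e9 crash(1): 1[✗part,t=0,-]
e10 propose(0,'y'): 0[coor,t=4,-]
e11 deliver 0→1: ·
e12 deliver 1→0: ·
e13 deliver 0→2: 2[part,t=2,-]
e14 deliver 2→0: ·
e15 deliver 0→1: ·
e16 timeout(0): 0[coor,t=5,-]
e17 deliver 2→0: ·

no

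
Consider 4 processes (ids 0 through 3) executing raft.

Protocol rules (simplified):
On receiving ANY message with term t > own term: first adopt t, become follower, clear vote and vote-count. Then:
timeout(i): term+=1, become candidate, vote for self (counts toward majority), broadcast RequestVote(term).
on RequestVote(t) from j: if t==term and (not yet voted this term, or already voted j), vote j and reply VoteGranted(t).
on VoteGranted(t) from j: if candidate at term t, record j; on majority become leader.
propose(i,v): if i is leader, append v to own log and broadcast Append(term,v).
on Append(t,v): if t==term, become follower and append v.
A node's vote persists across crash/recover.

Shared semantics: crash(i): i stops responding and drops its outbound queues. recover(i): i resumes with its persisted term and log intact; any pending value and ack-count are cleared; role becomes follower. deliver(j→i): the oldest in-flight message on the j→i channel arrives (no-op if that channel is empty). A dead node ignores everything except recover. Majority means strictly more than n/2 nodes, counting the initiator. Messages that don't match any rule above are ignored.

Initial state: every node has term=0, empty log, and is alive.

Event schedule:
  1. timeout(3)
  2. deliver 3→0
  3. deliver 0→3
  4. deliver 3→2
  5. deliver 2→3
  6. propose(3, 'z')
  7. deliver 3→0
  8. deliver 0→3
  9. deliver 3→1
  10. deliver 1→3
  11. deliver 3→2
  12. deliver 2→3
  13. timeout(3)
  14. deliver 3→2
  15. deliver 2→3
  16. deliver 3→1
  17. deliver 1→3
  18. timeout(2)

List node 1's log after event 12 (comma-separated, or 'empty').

empty

e1 timeout(3): 3[cand,t=1,-]
e2 deliver 3→0: 0[foll,t=1,-]
e3 deliver 0→3: ·
e4 deliver 3→2: 2[foll,t=1,-]
e5 deliver 2→3: 3[lead,t=1,-]
e6 propose(3,'z'): 3[lead,t=1,z]
e7 deliver 3→0: 0[foll,t=1,z]
e8 deliver 0→3: ·
e9 deliver 3→1: 1[foll,t=1,-]
e10 deliver 1→3: ·
e11 deliver 3→2: 2[foll,t=1,z]
e12 deliver 2→3: ·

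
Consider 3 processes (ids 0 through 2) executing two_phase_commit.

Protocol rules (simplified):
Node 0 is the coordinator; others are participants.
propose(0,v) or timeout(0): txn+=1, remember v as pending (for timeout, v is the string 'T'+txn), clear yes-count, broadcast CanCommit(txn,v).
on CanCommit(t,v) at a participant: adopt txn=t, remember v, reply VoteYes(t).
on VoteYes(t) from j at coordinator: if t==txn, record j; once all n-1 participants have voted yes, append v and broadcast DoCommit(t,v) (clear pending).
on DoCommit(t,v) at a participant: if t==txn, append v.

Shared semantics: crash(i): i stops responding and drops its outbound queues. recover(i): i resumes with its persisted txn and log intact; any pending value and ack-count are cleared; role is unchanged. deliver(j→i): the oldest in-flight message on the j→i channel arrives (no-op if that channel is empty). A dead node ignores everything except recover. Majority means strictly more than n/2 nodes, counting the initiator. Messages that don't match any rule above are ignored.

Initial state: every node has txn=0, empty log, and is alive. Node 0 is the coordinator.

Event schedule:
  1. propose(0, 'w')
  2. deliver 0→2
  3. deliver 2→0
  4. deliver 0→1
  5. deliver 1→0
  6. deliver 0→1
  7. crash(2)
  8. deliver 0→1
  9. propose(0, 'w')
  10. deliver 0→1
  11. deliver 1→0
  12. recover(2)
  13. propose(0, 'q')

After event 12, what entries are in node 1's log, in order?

w

step 1 propose(0,'w'): 0={coor,t=1,log=-}
step 2 deliver 0→2: 2={part,t=1,log=-}
step 3 deliver 2→0: —
step 4 deliver 0→1: 1={part,t=1,log=-}
step 5 deliver 1→0: 0={coor,t=1,log=w}
step 6 deliver 0→1: 1={part,t=1,log=w}
step 7 crash(2): 2={✗part,t=1,log=-}
step 8 deliver 0→1: —
step 9 propose(0,'w'): 0={coor,t=2,log=w}
step 10 deliver 0→1: 1={part,t=2,log=w}
step 11 deliver 1→0: —
step 12 recover(2): 2={part,t=1,log=-}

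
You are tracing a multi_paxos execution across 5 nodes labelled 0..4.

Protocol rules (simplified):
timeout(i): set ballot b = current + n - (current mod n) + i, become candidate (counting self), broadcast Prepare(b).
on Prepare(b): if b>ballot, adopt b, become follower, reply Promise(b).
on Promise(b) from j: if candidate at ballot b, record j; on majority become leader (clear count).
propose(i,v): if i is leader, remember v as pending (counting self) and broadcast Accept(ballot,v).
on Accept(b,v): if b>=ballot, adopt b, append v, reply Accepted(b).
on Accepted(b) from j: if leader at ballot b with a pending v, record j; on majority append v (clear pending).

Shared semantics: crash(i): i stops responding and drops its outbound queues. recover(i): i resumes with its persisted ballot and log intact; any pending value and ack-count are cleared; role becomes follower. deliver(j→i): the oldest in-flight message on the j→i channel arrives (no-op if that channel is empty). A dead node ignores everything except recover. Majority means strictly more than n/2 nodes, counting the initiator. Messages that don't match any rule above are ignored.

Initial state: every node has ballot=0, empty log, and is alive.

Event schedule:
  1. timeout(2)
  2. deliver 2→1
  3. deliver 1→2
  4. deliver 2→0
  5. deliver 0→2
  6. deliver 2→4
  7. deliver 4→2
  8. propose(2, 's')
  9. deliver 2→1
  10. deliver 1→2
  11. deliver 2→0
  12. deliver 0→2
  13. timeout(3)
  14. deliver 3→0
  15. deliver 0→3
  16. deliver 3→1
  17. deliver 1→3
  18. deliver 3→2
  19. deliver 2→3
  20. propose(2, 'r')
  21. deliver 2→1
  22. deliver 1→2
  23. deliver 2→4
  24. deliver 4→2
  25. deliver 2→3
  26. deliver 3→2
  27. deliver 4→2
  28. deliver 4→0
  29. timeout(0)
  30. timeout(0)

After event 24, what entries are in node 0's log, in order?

[1] timeout(2) → N2(cand b7 [-])
[2] deliver 2→1 → N1(foll b7 [-])
[3] deliver 1→2 → ∅
[4] deliver 2→0 → N0(foll b7 [-])
[5] deliver 0→2 → N2(lead b7 [-])
[6] deliver 2→4 → N4(foll b7 [-])
[7] deliver 4→2 → ∅
[8] propose(2,'s') → ∅
[9] deliver 2→1 → N1(foll b7 [s])
[10] deliver 1→2 → ∅
[11] deliver 2→0 → N0(foll b7 [s])
[12] deliver 0→2 → N2(lead b7 [s])
[13] timeout(3) → N3(cand b8 [-])
[14] deliver 3→0 → N0(foll b8 [s])
[15] deliver 0→3 → ∅
[16] deliver 3→1 → N1(foll b8 [s])
[17] deliver 1→3 → N3(lead b8 [-])
[18] deliver 3→2 → N2(foll b8 [s])
[19] deliver 2→3 → ∅
[20] propose(2,'r') → ∅
[21] deliver 2→1 → ∅
[22] deliver 1→2 → ∅
[23] deliver 2→4 → N4(foll b7 [s])
[24] deliver 4→2 → ∅

s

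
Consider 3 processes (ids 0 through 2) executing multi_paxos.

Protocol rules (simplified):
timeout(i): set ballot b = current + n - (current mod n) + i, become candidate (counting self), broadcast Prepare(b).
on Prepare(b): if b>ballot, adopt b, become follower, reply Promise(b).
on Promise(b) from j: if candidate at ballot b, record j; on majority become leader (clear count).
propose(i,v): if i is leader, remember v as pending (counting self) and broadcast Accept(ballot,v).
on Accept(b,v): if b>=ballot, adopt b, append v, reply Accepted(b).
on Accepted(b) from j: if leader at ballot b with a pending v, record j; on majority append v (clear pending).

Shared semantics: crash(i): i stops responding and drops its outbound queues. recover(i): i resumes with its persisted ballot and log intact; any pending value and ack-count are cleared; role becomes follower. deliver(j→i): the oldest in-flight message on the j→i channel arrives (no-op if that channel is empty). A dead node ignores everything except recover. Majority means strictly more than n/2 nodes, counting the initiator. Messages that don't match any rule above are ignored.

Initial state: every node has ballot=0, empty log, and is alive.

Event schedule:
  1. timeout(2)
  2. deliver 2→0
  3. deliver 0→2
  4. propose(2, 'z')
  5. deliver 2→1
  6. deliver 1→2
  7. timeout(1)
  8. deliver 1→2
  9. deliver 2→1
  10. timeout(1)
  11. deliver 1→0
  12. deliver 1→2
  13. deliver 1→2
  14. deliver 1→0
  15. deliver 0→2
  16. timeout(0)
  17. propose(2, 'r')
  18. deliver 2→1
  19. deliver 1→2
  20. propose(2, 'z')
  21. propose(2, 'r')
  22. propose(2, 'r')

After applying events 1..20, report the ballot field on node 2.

1. timeout(2):  <2:cand b5 ->
2. deliver 2→0:  <0:foll b5 ->
3. deliver 0→2:  <2:lead b5 ->
4. propose(2,'z'):  nop
5. deliver 2→1:  <1:foll b5 ->
6. deliver 1→2:  nop
7. timeout(1):  <1:cand b7 ->
8. deliver 1→2:  <2:foll b7 ->
9. deliver 2→1:  nop
10. timeout(1):  <1:cand b10 ->
11. deliver 1→0:  <0:foll b7 ->
12. deliver 1→2:  <2:foll b10 ->
13. deliver 1→2:  nop
14. deliver 1→0:  <0:foll b10 ->
15. deliver 0→2:  nop
16. timeout(0):  <0:cand b12 ->
17. propose(2,'r'):  nop
18. deliver 2→1:  nop
19. deliver 1→2:  nop
20. propose(2,'z'):  nop

10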